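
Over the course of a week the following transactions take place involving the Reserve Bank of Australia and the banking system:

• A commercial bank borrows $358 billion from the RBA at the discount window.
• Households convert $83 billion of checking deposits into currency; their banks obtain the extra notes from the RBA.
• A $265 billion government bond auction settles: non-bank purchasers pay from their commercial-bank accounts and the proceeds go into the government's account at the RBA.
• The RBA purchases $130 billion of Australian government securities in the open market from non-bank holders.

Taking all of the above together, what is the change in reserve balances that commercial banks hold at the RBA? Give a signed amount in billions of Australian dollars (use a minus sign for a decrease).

+$140 billion

Discount-window loan $358 billion: the loan is credited to the bank's reserve account → +$358B.
Currency withdrawal $83 billion: banks swap reserves for currency → −$83B.
Government account inflow $265 billion: funds move from bank reserves into the government account → −$265B.
Asset purchase (from non-banks) $130 billion: the RBA pays by crediting reserve accounts → +$130B.
Net: 358 − 83 − 265 + 130 = +$140 billion.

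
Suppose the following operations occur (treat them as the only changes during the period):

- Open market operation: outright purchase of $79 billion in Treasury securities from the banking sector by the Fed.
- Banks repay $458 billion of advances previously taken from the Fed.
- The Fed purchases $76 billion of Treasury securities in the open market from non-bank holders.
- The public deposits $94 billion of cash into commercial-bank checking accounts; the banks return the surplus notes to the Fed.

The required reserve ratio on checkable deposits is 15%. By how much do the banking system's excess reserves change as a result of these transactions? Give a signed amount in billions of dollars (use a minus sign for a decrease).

-$234.5 billion

OMO purchase (from banks) $79 billion: reserves +$79B, deposits 0.
Discount-window repayment $458 billion: reserves −$458B, deposits 0.
Asset purchase (from non-banks) $76 billion: reserves +$76B, deposits +$76B.
Currency deposit $94 billion: reserves +$94B, deposits +$94B.
Totals: Δreserves = −$209B, Δdeposits = +$170B.
Δrequired reserves = 15% × +$170B = +$25.5B.
Δexcess reserves = Δreserves − Δrequired = −$209B − (+$25.5B) = -$234.5 billion.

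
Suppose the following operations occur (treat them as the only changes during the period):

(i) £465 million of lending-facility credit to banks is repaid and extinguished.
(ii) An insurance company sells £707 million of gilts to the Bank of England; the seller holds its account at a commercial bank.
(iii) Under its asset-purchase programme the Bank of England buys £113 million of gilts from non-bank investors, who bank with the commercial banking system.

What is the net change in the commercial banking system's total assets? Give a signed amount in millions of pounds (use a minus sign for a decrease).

+£355 million

Discount-window repayment £465 million: bank balance sheets shrink → −£465M.
Asset purchase (from non-banks) £707 million: bank balance sheets expand → +£707M.
Asset purchase (from non-banks) £113 million: bank balance sheets expand → +£113M.
Net: −465 + 707 + 113 = +£355 million.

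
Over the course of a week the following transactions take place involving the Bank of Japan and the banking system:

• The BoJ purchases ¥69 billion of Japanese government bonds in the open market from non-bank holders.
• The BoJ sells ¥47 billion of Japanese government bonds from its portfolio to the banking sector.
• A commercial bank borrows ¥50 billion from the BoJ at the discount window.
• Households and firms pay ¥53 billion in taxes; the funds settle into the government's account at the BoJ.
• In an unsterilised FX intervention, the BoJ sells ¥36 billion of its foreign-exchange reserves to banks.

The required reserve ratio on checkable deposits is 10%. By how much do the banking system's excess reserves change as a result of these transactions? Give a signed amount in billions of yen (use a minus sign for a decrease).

-¥18.6 billion

Asset purchase (from non-banks) ¥69 billion: reserves +¥69B, deposits +¥69B.
OMO sale (to banks) ¥47 billion: reserves −¥47B, deposits 0.
Discount-window loan ¥50 billion: reserves +¥50B, deposits 0.
Government account inflow ¥53 billion: reserves −¥53B, deposits −¥53B.
FX sale ¥36 billion: reserves −¥36B, deposits 0.
Totals: Δreserves = −¥17B, Δdeposits = +¥16B.
Δrequired reserves = 10% × +¥16B = +¥1.6B.
Δexcess reserves = Δreserves − Δrequired = −¥17B − (+¥1.6B) = -¥18.6 billion.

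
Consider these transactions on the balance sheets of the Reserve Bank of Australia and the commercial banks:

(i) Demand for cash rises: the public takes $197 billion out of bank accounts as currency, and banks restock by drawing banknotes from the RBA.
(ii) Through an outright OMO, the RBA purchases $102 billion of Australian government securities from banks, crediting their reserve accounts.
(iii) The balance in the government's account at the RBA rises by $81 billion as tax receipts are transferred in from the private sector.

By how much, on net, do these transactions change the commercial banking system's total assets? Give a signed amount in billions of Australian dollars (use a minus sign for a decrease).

-$278 billion

RBA balance sheet:
  Assets:      Securities +$102B
  Liabilities: Bank reserves −$176B, Currency in circulation +$197B, Government deposits +$81B
Commercial banking system:
  Assets:      Reserves at CB −$176B, Securities −$102B
  Liabilities: Checkable deposits −$278B
Change in total bank assets = -$278 billion.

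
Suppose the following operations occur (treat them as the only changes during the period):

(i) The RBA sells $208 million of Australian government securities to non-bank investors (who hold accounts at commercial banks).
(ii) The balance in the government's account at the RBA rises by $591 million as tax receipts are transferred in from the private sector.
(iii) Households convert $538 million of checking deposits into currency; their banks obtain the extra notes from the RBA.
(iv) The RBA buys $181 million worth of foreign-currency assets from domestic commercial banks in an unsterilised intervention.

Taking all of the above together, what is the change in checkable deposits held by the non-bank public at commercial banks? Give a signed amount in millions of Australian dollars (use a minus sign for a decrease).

-$1337 million

Asset sale (to non-banks) $208 million: non-bank counterparties' bank balances fall → −$208M.
Government account inflow $591 million: non-bank counterparties' bank balances fall → −$591M.
Currency withdrawal $538 million: non-bank counterparties' bank balances fall → −$538M.
FX purchase $181 million: the counterparty is a bank, so public deposits are unchanged → 0.
Net: −208 − 591 − 538 + 0 = -$1337 million.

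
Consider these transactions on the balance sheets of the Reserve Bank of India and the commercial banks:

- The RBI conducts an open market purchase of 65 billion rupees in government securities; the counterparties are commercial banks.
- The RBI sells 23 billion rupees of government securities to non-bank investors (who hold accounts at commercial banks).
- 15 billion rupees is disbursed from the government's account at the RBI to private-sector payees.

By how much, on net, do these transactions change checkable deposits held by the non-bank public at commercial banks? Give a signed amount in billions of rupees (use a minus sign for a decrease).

RBI balance sheet:
  Assets:      Securities +42B
  Liabilities: Bank reserves +57B, Government deposits −15B
Commercial banking system:
  Assets:      Reserves at CB +57B, Securities −65B
  Liabilities: Checkable deposits −8B
So the change in checkable deposits held by the non-bank public at commercial banks is -8 billion.

-8 billion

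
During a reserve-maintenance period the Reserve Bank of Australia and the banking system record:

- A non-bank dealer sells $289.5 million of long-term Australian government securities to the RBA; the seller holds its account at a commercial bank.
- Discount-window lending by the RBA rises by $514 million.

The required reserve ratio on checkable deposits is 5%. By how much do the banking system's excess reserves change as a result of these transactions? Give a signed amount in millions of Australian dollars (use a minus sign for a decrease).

+$789.025 million

Asset purchase (from non-banks) $289.5 million: reserves +$289.5M, deposits +$289.5M.
Discount-window loan $514 million: reserves +$514M, deposits 0.
Totals: Δreserves = +$803.5M, Δdeposits = +$289.5M.
Δrequired reserves = 5% × +$289.5M = +$14.475M.
Δexcess reserves = Δreserves − Δrequired = +$803.5M − (+$14.475M) = +$789.025 million.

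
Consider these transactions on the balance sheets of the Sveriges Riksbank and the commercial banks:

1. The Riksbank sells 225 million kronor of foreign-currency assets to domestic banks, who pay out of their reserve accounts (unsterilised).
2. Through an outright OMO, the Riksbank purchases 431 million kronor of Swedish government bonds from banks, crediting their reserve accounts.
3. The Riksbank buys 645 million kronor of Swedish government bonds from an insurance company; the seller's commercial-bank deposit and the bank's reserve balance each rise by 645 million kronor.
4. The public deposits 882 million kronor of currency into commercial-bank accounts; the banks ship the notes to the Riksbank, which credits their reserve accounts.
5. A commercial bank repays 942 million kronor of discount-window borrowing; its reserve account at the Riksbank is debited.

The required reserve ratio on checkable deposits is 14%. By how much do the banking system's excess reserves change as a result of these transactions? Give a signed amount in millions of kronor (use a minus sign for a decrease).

FX sale 225 million kronor: reserves −225M, deposits 0.
OMO purchase (from banks) 431 million kronor: reserves +431M, deposits 0.
Asset purchase (from non-banks) 645 million kronor: reserves +645M, deposits +645M.
Currency deposit 882 million kronor: reserves +882M, deposits +882M.
Discount-window repayment 942 million kronor: reserves −942M, deposits 0.
Totals: Δreserves = +791M, Δdeposits = +1527M.
Δrequired reserves = 14% × +1527M = +213.78M.
Δexcess reserves = Δreserves − Δrequired = +791M − (+213.78M) = +577.22 million.

+577.22 million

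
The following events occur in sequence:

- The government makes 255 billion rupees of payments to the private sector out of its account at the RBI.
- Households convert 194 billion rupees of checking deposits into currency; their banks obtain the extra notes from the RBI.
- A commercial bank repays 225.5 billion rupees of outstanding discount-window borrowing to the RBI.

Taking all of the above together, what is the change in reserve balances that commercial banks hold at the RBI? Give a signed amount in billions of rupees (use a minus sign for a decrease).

-164.5 billion

RBI balance sheet:
  Assets:      Loans to banks −225.5B
  Liabilities: Bank reserves −164.5B, Currency in circulation +194B, Government deposits −255B
Commercial banking system:
  Assets:      Reserves at CB −164.5B
  Liabilities: Checkable deposits +61B, Borrowings from CB −225.5B
So the change in reserve balances that commercial banks hold at the RBI is -164.5 billion.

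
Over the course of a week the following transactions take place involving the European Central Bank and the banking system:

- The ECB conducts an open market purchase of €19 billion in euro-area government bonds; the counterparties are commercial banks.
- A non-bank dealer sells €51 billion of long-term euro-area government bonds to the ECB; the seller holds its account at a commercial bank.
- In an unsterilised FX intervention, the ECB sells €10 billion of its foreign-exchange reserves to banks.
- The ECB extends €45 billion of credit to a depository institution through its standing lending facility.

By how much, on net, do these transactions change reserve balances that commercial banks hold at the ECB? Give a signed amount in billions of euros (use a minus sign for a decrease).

ECB balance sheet:
  Assets:      Securities +€70B, Loans to banks +€45B, Foreign assets −€10B
  Liabilities: Bank reserves +€105B
So the change in reserve balances that commercial banks hold at the ECB is +€105 billion.

+€105 billion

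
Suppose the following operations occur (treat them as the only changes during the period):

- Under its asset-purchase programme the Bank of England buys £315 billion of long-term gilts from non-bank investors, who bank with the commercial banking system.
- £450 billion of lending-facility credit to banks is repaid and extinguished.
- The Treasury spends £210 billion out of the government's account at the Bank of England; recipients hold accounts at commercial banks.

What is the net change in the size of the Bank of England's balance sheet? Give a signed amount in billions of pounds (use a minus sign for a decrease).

Bank of England balance sheet:
  Assets:      Securities +£315B, Loans to banks −£450B
  Liabilities: Bank reserves +£75B, Government deposits −£210B
Change in total Bank of England assets = -£135 billion.

-£135 billion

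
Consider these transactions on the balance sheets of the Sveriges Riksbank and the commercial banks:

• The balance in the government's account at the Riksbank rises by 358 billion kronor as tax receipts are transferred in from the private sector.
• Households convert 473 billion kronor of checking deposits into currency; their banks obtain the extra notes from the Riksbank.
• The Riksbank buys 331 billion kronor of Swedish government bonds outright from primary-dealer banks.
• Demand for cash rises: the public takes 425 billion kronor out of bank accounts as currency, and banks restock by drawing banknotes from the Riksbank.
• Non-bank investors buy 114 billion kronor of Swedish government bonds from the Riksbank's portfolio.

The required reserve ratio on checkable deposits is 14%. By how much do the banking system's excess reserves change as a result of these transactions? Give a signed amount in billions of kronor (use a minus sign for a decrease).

Government account inflow 358 billion kronor: reserves −358B, deposits −358B.
Currency withdrawal 473 billion kronor: reserves −473B, deposits −473B.
OMO purchase (from banks) 331 billion kronor: reserves +331B, deposits 0.
Currency withdrawal 425 billion kronor: reserves −425B, deposits −425B.
Asset sale (to non-banks) 114 billion kronor: reserves −114B, deposits −114B.
Totals: Δreserves = −1039B, Δdeposits = −1370B.
Δrequired reserves = 14% × −1370B = −191.8B.
Δexcess reserves = Δreserves − Δrequired = −1039B − (−191.8B) = -847.2 billion.

-847.2 billion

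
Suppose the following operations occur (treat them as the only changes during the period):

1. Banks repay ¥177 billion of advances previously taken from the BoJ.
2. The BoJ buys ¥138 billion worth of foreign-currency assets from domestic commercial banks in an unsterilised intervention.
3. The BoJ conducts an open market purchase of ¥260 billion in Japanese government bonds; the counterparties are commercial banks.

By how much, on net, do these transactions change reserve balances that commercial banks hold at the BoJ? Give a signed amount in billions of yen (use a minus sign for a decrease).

BoJ balance sheet:
  Assets:      Securities +¥260B, Loans to banks −¥177B, Foreign assets +¥138B
  Liabilities: Bank reserves +¥221B
So the change in reserve balances that commercial banks hold at the BoJ is +¥221 billion.

+¥221 billion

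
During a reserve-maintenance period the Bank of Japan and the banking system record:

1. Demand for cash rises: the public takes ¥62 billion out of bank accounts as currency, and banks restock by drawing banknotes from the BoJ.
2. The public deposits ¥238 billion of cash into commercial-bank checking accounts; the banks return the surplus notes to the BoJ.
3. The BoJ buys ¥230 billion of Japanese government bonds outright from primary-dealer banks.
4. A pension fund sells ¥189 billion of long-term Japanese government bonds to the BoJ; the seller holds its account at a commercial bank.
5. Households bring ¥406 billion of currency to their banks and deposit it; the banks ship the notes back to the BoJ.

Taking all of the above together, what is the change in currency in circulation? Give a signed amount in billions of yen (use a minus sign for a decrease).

Currency withdrawal ¥62 billion: notes leave the central bank → +¥62B.
Currency deposit ¥238 billion: notes return to the central bank → −¥238B.
OMO purchase (from banks) ¥230 billion: no currency enters or leaves circulation → 0.
Asset purchase (from non-banks) ¥189 billion: no currency enters or leaves circulation → 0.
Currency deposit ¥406 billion: notes return to the central bank → −¥406B.
Net: 62 − 238 + 0 + 0 − 406 = -¥582 billion.

-¥582 billion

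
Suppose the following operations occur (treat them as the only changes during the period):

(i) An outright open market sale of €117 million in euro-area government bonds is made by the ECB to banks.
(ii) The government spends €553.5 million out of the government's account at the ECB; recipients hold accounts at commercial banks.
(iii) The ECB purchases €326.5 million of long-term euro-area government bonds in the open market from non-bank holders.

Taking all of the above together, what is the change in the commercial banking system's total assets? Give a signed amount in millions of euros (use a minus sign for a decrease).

OMO sale (to banks) €117 million: just an asset swap on bank balance sheets → 0.
Government spending €553.5 million: bank balance sheets expand → +€553.5M.
Asset purchase (from non-banks) €326.5 million: bank balance sheets expand → +€326.5M.
Net: 0 + 553.5 + 326.5 = +€880 million.

+€880 million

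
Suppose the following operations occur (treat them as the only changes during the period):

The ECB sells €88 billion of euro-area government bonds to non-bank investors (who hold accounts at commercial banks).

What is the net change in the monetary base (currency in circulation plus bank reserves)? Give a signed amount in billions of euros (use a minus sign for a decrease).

-€88 billion

Asset sale (to non-banks) €88 billion: ECB balance sheet contracts → −€88B.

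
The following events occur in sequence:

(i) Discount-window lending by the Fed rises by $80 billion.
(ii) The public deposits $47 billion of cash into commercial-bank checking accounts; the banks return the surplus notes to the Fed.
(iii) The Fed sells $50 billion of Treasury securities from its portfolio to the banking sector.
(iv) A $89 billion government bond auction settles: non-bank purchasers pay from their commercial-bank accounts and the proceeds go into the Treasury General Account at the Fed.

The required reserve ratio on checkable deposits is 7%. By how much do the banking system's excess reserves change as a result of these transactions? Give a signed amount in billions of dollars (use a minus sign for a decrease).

Discount-window loan $80 billion: reserves +$80B, deposits 0.
Currency deposit $47 billion: reserves +$47B, deposits +$47B.
OMO sale (to banks) $50 billion: reserves −$50B, deposits 0.
Government account inflow $89 billion: reserves −$89B, deposits −$89B.
Totals: Δreserves = −$12B, Δdeposits = −$42B.
Δrequired reserves = 7% × −$42B = −$2.94B.
Δexcess reserves = Δreserves − Δrequired = −$12B − (−$2.94B) = -$9.06 billion.

-$9.06 billion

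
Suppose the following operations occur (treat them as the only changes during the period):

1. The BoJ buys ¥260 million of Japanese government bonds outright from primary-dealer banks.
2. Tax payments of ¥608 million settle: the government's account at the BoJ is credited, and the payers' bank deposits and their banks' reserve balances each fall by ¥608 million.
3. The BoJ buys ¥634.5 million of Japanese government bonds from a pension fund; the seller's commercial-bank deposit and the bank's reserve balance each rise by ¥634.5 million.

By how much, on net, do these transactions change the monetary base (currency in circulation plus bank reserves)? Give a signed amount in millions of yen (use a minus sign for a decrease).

+¥286.5 million

BoJ balance sheet:
  Assets:      Securities +¥894.5M
  Liabilities: Bank reserves +¥286.5M, Government deposits +¥608M
Monetary base = currency + reserves: 0 + (+¥286.5M) = +¥286.5 million.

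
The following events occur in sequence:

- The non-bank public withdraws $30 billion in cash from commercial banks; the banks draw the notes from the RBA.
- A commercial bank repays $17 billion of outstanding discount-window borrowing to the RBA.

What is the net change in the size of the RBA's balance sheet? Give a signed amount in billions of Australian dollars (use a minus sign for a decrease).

-$17 billion

Currency withdrawal $30 billion: only the composition of liabilities changes → 0.
Discount-window repayment $17 billion: an RBA asset is shed → −$17B.
Net: 0 − 17 = -$17 billion.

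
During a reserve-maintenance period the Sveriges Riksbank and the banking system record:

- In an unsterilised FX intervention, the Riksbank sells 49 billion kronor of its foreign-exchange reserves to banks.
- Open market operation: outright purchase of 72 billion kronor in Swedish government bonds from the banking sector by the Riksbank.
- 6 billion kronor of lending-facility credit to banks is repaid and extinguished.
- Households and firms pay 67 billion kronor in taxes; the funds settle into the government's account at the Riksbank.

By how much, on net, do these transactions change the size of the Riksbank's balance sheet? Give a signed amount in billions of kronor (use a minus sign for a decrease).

FX sale 49 billion kronor: a Riksbank asset is shed → −49B.
OMO purchase (from banks) 72 billion kronor: a Riksbank asset is acquired → +72B.
Discount-window repayment 6 billion kronor: a Riksbank asset is shed → −6B.
Government account inflow 67 billion kronor: only the composition of liabilities changes → 0.
Net: −49 + 72 − 6 + 0 = +17 billion.

+17 billion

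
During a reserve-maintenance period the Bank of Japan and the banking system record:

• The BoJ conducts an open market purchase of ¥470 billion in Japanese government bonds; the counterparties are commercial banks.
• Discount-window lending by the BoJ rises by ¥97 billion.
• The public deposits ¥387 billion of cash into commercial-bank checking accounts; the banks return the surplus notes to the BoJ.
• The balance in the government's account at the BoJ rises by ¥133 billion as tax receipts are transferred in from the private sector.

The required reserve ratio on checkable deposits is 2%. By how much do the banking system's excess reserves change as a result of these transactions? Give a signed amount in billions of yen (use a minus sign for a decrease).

OMO purchase (from banks) ¥470 billion: reserves +¥470B, deposits 0.
Discount-window loan ¥97 billion: reserves +¥97B, deposits 0.
Currency deposit ¥387 billion: reserves +¥387B, deposits +¥387B.
Government account inflow ¥133 billion: reserves −¥133B, deposits −¥133B.
Totals: Δreserves = +¥821B, Δdeposits = +¥254B.
Δrequired reserves = 2% × +¥254B = +¥5.08B.
Δexcess reserves = Δreserves − Δrequired = +¥821B − (+¥5.08B) = +¥815.92 billion.

+¥815.92 billion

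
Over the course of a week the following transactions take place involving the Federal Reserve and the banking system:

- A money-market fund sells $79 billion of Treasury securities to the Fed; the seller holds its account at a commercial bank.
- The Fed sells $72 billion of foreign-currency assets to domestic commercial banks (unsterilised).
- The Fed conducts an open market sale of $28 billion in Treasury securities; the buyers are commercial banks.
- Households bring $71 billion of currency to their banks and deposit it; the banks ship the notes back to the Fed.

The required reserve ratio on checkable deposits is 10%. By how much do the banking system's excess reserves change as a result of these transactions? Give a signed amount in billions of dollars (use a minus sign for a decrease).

+$35 billion

Asset purchase (from non-banks) $79 billion: reserves +$79B, deposits +$79B.
FX sale $72 billion: reserves −$72B, deposits 0.
OMO sale (to banks) $28 billion: reserves −$28B, deposits 0.
Currency deposit $71 billion: reserves +$71B, deposits +$71B.
Totals: Δreserves = +$50B, Δdeposits = +$150B.
Δrequired reserves = 10% × +$150B = +$15B.
Δexcess reserves = Δreserves − Δrequired = +$50B − (+$15B) = +$35 billion.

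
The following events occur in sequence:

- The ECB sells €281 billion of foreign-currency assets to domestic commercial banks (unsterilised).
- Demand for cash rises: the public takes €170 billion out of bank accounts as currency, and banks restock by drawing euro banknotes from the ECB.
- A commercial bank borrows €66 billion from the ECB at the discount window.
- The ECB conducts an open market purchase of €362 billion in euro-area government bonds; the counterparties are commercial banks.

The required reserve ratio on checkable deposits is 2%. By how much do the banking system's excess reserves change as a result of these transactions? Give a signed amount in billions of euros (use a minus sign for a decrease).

-€19.6 billion

FX sale €281 billion: reserves −€281B, deposits 0.
Currency withdrawal €170 billion: reserves −€170B, deposits −€170B.
Discount-window loan €66 billion: reserves +€66B, deposits 0.
OMO purchase (from banks) €362 billion: reserves +€362B, deposits 0.
Totals: Δreserves = −€23B, Δdeposits = −€170B.
Δrequired reserves = 2% × −€170B = −€3.4B.
Δexcess reserves = Δreserves − Δrequired = −€23B − (−€3.4B) = -€19.6 billion.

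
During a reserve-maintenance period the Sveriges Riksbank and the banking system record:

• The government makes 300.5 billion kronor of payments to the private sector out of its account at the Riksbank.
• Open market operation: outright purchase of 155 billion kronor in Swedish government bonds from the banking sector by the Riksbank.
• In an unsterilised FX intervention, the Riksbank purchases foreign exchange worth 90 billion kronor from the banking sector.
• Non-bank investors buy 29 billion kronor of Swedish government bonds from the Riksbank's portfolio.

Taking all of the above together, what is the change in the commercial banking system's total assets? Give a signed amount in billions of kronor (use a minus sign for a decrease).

Government spending 300.5 billion kronor: bank balance sheets expand → +300.5B.
OMO purchase (from banks) 155 billion kronor: just an asset swap on bank balance sheets → 0.
FX purchase 90 billion kronor: just an asset swap on bank balance sheets → 0.
Asset sale (to non-banks) 29 billion kronor: bank balance sheets shrink → −29B.
Net: 300.5 + 0 + 0 − 29 = +271.5 billion.

+271.5 billion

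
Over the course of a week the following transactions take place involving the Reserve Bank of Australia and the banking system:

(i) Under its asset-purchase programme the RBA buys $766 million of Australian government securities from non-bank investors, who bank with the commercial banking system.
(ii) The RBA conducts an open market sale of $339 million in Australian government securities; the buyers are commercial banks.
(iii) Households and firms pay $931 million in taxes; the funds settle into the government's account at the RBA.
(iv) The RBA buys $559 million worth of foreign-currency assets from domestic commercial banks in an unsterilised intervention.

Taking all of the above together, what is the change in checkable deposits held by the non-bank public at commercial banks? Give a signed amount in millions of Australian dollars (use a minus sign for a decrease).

-$165 million

Asset purchase (from non-banks) $766 million: non-bank counterparties' bank balances rise → +$766M.
OMO sale (to banks) $339 million: the counterparty is a bank, so public deposits are unchanged → 0.
Government account inflow $931 million: non-bank counterparties' bank balances fall → −$931M.
FX purchase $559 million: the counterparty is a bank, so public deposits are unchanged → 0.
Net: 766 + 0 − 931 + 0 = -$165 million.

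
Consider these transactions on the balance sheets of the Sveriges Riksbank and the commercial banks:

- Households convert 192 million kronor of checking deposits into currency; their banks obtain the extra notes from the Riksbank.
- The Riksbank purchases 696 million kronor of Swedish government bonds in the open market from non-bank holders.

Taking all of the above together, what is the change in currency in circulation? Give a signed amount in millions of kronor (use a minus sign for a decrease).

+192 million

Currency withdrawal 192 million kronor: notes leave the central bank → +192M.
Asset purchase (from non-banks) 696 million kronor: no currency enters or leaves circulation → 0.
Net: 192 + 0 = +192 million.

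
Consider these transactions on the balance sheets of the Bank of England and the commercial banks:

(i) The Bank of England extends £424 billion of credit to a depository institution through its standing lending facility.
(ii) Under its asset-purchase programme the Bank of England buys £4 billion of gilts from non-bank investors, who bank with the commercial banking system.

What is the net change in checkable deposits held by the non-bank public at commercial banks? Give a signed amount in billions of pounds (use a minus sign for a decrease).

Discount-window loan £424 billion: the counterparty is a bank, so public deposits are unchanged → 0.
Asset purchase (from non-banks) £4 billion: non-bank counterparties' bank balances rise → +£4B.
Net: 0 + 4 = +£4 billion.

+£4 billion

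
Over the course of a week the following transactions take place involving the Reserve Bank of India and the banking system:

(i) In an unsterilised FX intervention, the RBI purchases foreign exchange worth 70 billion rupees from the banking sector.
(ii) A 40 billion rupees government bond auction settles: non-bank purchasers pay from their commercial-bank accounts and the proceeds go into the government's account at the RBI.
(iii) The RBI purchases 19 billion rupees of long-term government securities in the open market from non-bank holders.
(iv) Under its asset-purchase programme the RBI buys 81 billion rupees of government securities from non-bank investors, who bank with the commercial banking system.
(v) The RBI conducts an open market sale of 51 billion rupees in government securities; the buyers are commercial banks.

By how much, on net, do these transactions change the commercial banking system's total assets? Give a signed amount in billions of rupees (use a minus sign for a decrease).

RBI balance sheet:
  Assets:      Securities +49B, Foreign assets +70B
  Liabilities: Bank reserves +79B, Government deposits +40B
Commercial banking system:
  Assets:      Reserves at CB +79B, Securities +51B, Foreign assets −70B
  Liabilities: Checkable deposits +60B
Change in total bank assets = +60 billion.

+60 billion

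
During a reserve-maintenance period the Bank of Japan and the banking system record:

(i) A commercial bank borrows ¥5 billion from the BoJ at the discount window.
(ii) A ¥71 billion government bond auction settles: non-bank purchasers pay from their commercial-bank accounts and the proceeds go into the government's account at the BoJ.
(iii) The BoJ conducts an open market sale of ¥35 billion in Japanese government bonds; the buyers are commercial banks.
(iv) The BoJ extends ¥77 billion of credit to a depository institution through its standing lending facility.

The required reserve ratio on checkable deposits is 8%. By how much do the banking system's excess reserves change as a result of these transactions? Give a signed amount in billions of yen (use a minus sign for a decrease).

-¥18.32 billion

Discount-window loan ¥5 billion: reserves +¥5B, deposits 0.
Government account inflow ¥71 billion: reserves −¥71B, deposits −¥71B.
OMO sale (to banks) ¥35 billion: reserves −¥35B, deposits 0.
Discount-window loan ¥77 billion: reserves +¥77B, deposits 0.
Totals: Δreserves = −¥24B, Δdeposits = −¥71B.
Δrequired reserves = 8% × −¥71B = −¥5.68B.
Δexcess reserves = Δreserves − Δrequired = −¥24B − (−¥5.68B) = -¥18.32 billion.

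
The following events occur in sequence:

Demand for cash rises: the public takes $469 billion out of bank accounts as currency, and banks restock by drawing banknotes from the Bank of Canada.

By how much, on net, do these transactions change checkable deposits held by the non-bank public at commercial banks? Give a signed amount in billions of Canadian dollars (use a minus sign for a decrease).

-$469 billion

Currency withdrawal $469 billion: non-bank counterparties' bank balances fall → −$469B.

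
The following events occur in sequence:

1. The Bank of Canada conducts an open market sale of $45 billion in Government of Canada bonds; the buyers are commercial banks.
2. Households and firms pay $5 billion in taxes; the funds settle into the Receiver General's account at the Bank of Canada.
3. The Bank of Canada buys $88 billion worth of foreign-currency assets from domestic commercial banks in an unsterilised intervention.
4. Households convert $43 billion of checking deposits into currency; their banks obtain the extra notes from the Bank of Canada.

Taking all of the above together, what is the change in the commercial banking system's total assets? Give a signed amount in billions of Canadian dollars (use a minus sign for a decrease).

-$48 billion

Bank of Canada balance sheet:
  Assets:      Securities −$45B, Foreign assets +$88B
  Liabilities: Bank reserves −$5B, Currency in circulation +$43B, Government deposits +$5B
Commercial banking system:
  Assets:      Reserves at CB −$5B, Securities +$45B, Foreign assets −$88B
  Liabilities: Checkable deposits −$48B
Change in total bank assets = -$48 billion.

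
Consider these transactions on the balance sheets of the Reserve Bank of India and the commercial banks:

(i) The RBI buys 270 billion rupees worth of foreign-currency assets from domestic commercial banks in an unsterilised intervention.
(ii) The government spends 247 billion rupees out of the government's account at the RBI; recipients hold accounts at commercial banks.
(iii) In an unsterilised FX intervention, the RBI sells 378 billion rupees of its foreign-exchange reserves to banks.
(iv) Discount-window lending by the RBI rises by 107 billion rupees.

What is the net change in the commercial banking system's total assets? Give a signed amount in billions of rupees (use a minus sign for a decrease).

+354 billion

FX purchase 270 billion rupees: just an asset swap on bank balance sheets → 0.
Government spending 247 billion rupees: bank balance sheets expand → +247B.
FX sale 378 billion rupees: just an asset swap on bank balance sheets → 0.
Discount-window loan 107 billion rupees: bank balance sheets expand → +107B.
Net: 0 + 247 + 0 + 107 = +354 billion.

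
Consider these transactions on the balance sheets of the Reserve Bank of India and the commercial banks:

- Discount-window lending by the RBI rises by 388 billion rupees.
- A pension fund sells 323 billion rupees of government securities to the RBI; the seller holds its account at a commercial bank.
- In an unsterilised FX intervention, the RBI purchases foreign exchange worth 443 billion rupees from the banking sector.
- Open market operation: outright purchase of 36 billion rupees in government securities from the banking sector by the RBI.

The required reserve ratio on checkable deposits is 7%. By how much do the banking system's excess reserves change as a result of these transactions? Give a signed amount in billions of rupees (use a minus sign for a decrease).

+1167.39 billion

Discount-window loan 388 billion rupees: reserves +388B, deposits 0.
Asset purchase (from non-banks) 323 billion rupees: reserves +323B, deposits +323B.
FX purchase 443 billion rupees: reserves +443B, deposits 0.
OMO purchase (from banks) 36 billion rupees: reserves +36B, deposits 0.
Totals: Δreserves = +1190B, Δdeposits = +323B.
Δrequired reserves = 7% × +323B = +22.61B.
Δexcess reserves = Δreserves − Δrequired = +1190B − (+22.61B) = +1167.39 billion.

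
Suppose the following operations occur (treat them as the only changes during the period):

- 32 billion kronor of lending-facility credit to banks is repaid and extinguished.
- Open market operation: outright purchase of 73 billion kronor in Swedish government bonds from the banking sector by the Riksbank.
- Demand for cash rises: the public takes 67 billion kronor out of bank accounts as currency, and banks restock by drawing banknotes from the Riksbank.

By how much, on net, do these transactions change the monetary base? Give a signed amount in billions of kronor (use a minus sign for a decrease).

Discount-window repayment 32 billion kronor: Riksbank balance sheet contracts → −32B.
OMO purchase (from banks) 73 billion kronor: Riksbank balance sheet expands → +73B.
Currency withdrawal 67 billion kronor: just a shift between currency and reserves — both are base money → 0.
Net: −32 + 73 + 0 = +41 billion.

+41 billion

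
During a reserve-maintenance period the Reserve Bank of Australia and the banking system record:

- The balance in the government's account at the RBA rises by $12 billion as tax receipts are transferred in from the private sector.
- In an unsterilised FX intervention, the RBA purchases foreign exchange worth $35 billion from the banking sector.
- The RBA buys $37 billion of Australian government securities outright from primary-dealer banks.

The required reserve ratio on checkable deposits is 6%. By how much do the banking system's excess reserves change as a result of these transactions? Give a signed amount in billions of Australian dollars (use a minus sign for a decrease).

Government account inflow $12 billion: reserves −$12B, deposits −$12B.
FX purchase $35 billion: reserves +$35B, deposits 0.
OMO purchase (from banks) $37 billion: reserves +$37B, deposits 0.
Totals: Δreserves = +$60B, Δdeposits = −$12B.
Δrequired reserves = 6% × −$12B = −$0.72B.
Δexcess reserves = Δreserves − Δrequired = +$60B − (−$0.72B) = +$60.72 billion.

+$60.72 billion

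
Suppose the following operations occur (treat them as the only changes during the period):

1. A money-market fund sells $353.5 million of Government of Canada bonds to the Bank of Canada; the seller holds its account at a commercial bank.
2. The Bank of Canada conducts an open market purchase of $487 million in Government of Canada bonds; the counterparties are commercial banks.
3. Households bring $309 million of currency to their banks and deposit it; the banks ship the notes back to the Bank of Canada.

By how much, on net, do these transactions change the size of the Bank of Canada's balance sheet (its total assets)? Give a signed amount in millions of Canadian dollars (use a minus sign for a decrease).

+$840.5 million

Asset purchase (from non-banks) $353.5 million: a Bank of Canada asset is acquired → +$353.5M.
OMO purchase (from banks) $487 million: a Bank of Canada asset is acquired → +$487M.
Currency deposit $309 million: only the composition of liabilities changes → 0.
Net: 353.5 + 487 + 0 = +$840.5 million.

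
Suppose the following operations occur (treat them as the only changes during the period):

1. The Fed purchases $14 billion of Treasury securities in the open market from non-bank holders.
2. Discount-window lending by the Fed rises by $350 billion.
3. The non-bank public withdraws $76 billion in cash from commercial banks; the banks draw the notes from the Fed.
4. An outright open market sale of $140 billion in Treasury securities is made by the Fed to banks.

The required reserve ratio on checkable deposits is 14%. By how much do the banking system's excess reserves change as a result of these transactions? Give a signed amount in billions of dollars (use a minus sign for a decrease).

Asset purchase (from non-banks) $14 billion: reserves +$14B, deposits +$14B.
Discount-window loan $350 billion: reserves +$350B, deposits 0.
Currency withdrawal $76 billion: reserves −$76B, deposits −$76B.
OMO sale (to banks) $140 billion: reserves −$140B, deposits 0.
Totals: Δreserves = +$148B, Δdeposits = −$62B.
Δrequired reserves = 14% × −$62B = −$8.68B.
Δexcess reserves = Δreserves − Δrequired = +$148B − (−$8.68B) = +$156.68 billion.

+$156.68 billion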